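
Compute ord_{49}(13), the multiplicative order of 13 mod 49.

ord(13) | φ(49) = φ(7^2) = 7·(7−1) = 42 = 2 · 3 · 7.
Divisors of 42: 1, 2, 3, 6, 7, 14, 21, 42.
Check 13^d mod 49 for each divisor in increasing order:
13^1 ≡ 13
13^2 ≡ 22
13^3 ≡ 41
13^6 ≡ 15
13^7 ≡ 48
13^14 ≡ 1
Therefore the multiplicative order of 13 modulo 49 is 14.

14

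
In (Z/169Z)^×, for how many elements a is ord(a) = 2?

φ(169) = φ(13^2) = 13·(13−1) = 156 = 2^2 · 3 · 13.
Since (Z/169Z)^× is cyclic of order 156, the number of elements of order d is φ(d) when d | 156 and 0 otherwise.
2 | 156, and φ(2) = 2 − 1 = 1.

1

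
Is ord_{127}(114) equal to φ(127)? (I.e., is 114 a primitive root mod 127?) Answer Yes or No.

φ(127) = 127 − 1 = 126 = 2 · 3^2 · 7.
Test 114^(126/q) mod 127 for each prime factor q of 126:
114^63 ≡ 126 (mod 127)  [q = 2: ≢ 1 ✓]
114^42 ≡ 107 (mod 127)  [q = 3: ≢ 1 ✓]
114^18 ≡ 64 (mod 127)  [q = 7: ≢ 1 ✓]
None equal 1, so ord_127(114) = 126: 114 is a primitive root.

Yes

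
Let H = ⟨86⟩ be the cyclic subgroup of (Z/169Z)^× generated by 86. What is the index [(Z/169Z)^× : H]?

ord(86) | φ(169) = φ(13^2) = 13·(13−1) = 156 = 2^2 · 3 · 13.
Divisors of 156: 1, 2, 3, 4, 6, 12, 13, 26, 39, 52, 78, 156.
Test each divisor d:
86^1 ≡ 86
86^2 ≡ 129
86^3 ≡ 109
86^4 ≡ 79
86^6 ≡ 51
86^12 ≡ 66
86^13 ≡ 99
86^26 ≡ 168
86^39 ≡ 70
86^52 ≡ 1
The order of 86 is 52, so the subgroup it generates has 52 elements.
The index is φ(169) / ord(86) = 156 / 52 = 3.

3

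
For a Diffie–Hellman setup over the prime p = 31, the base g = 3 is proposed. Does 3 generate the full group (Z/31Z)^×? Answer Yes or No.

φ(31) = 31 − 1 = 30 = 2 · 3 · 5.
Test 3^(30/q) mod 31 for each prime factor q of 30:
3^15 ≡ 30 (mod 31)  [q = 2: ≢ 1 ✓]
3^10 ≡ 25 (mod 31)  [q = 3: ≢ 1 ✓]
3^6 ≡ 16 (mod 31)  [q = 5: ≢ 1 ✓]
All checks pass, so 3 has order 30 and is a primitive root modulo 31.

Yes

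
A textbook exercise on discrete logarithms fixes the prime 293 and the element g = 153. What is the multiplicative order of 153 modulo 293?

ord(153) | φ(293) = 293 − 1 = 292 = 2^2 · 73.
Divisors of 292: 1, 2, 4, 73, 146, 292.
Test each divisor d:
153^1 ≡ 153 (mod 293)
153^2 ≡ 262 (mod 293)
153^4 ≡ 82 (mod 293)
153^73 ≡ 292 (mod 293)
153^146 ≡ 1 (mod 293) ✓
So ord_293(153) = 146.

146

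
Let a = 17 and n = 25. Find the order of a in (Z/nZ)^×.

The order of 17 must divide φ(25) = φ(5^2) = 5·(5−1) = 20 = 2^2 · 5.
Divisors of 20: 1, 2, 4, 5, 10, 20.
Check 17^d mod 25 for each divisor in increasing order:
17^1 ≡ 17 (mod 25)
17^2 ≡ 14 (mod 25)
17^4 ≡ 21 (mod 25)
17^5 ≡ 7 (mod 25)
17^10 ≡ 24 (mod 25)
17^20 ≡ 1 (mod 25) ✓
So ord_25(17) = 20.

20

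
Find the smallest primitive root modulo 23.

5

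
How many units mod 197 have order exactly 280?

0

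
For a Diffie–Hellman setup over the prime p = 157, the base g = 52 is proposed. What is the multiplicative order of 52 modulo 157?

By Lagrange's theorem, ord_157(52) divides φ(157) = 157 − 1 = 156 = 2^2 · 3 · 13.
Divisors of 156: 1, 2, 3, 4, 6, 12, 13, 26, 39, 52, 78, 156.
Check 52^d mod 157 for each divisor in increasing order:
52^1 ≡ 52 (mod 157)
52^2 ≡ 35 (mod 157)
52^3 ≡ 93 (mod 157)
52^4 ≡ 126 (mod 157)
52^6 ≡ 14 (mod 157)
52^12 ≡ 39 (mod 157)
52^13 ≡ 144 (mod 157)
52^26 ≡ 12 (mod 157)
52^39 ≡ 1 (mod 157) ✓
The smallest such exponent is 39, so the order of 52 is 39.

39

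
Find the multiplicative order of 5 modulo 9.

6

By Lagrange's theorem, ord_9(5) divides φ(9) = φ(3^2) = 3·(3−1) = 6 = 2 · 3.
Divisors of 6: 1, 2, 3, 6.
Evaluate successive powers at the divisors of 6:
5^1 ≡ 5
5^2 ≡ 7
5^3 ≡ 8
5^6 ≡ 1
Therefore the multiplicative order of 5 modulo 9 is 6.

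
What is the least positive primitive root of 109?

φ(109) = 109 − 1 = 108 = 2^2 · 3^3.
Test candidates g = 2, 3, … against the prime factors q ∈ {2, 3} of φ(109): g is a generator iff g^(108/q) ≢ 1 for every such q.
g = 2: 2^54 ≡ 108; 2^36 ≡ 1 — hits 1, so not a primitive root.
g = 3: 3^54 ≡ 1 — hits 1, so not a primitive root.
g = 4: 4^54 ≡ 1 — hits 1, so not a primitive root.
g = 5: 5^54 ≡ 1 — hits 1, so not a primitive root.
g = 6: 6^54 ≡ 108; 6^36 ≡ 63 — none is 1, so 6 is a primitive root.
Hence the least primitive root of 109 is 6.

6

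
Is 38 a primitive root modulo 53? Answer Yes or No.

No

φ(53) = 53 − 1 = 52 = 2^2 · 13.
An element g generates (Z/53Z)^× iff g^(52/q) ≢ 1 (mod 53) for each prime q ∈ {2, 13}.
38^26 ≡ 1 (mod 53)  [q = 2: ≡ 1 ✗]
38^4 ≡ 10 (mod 53)  [q = 13: ≢ 1 ✓]
Since 38^26 ≡ 1, the order of 38 divides 26 < 52, so 38 is not a primitive root.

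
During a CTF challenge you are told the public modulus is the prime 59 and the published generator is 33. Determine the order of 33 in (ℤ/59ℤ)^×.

By Lagrange's theorem, ord_59(33) divides φ(59) = 59 − 1 = 58 = 2 · 29.
Divisors of 58: 1, 2, 29, 58.
Evaluate successive powers at the divisors of 58:
33^1 ≡ 33
33^2 ≡ 27
33^29 ≡ 58
33^58 ≡ 1
So ord_59(33) = 58.

58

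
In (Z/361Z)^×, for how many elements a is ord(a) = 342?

108

φ(361) = φ(19^2) = 19·(19−1) = 342 = 2 · 3^2 · 19.
Since (Z/361Z)^× is cyclic of order 342, the number of elements of order d is φ(d) when d | 342 and 0 otherwise.
342 = 2 · 3^2 · 19 divides 342, and φ(342) = 108.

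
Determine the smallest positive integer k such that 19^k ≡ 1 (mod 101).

By Lagrange's theorem, ord_101(19) divides φ(101) = 101 − 1 = 100 = 2^2 · 5^2.
Divisors of 100: 1, 2, 4, 5, 10, 20, 25, 50, 100.
Compute 19^d (mod 101) for the divisors d until we hit 1:
19^1 ≡ 19 (mod 101)
19^2 ≡ 58 (mod 101)
19^4 ≡ 31 (mod 101)
19^5 ≡ 84 (mod 101)
19^10 ≡ 87 (mod 101)
19^20 ≡ 95 (mod 101)
19^25 ≡ 1 (mod 101) ✓
So ord_101(19) = 25.

25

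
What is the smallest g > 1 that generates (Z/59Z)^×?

φ(59) = 59 − 1 = 58 = 2 · 29.
Test candidates g = 2, 3, … against the prime factors q ∈ {2, 29} of φ(59): g is a generator iff g^(58/q) ≢ 1 for every such q.
g = 2: 2^29 ≡ 58; 2^2 ≡ 4 — none is 1, so 2 is a primitive root.
So 2 is the smallest generator of (Z/59Z)^×.

2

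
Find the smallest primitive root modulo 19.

φ(19) = 19 − 1 = 18 = 2 · 3^2.
g is a primitive root iff g^(18/q) ≢ 1 (mod 19) for each prime q ∈ {2, 3}.
g = 2: 2^9 ≡ 18; 2^6 ≡ 7 — none is 1, so 2 is a primitive root.
Hence the least primitive root of 19 is 2.

2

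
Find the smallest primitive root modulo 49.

φ(49) = φ(7^2) = 7·(7−1) = 42 = 2 · 3 · 7.
g is a primitive root iff g^(42/q) ≢ 1 (mod 49) for each prime q ∈ {2, 3, 7}.
g = 2: 2^21 ≡ 1 — hits 1, so not a primitive root.
g = 3: 3^21 ≡ 48; 3^14 ≡ 30; 3^6 ≡ 43 — none is 1, so 3 is a primitive root.
So 3 is the smallest generator of (Z/49Z)^×.

3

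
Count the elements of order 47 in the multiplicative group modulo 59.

φ(59) = 59 − 1 = 58 = 2 · 29.
In a cyclic group of order 58, there are φ(d) elements of order d for each divisor d of 58, and zero for non-divisors.
47 does not divide 58, so no element of (Z/59Z)^× has order 47.

0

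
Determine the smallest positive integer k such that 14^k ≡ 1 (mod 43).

21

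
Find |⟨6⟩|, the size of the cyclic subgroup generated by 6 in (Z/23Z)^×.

By Lagrange's theorem, ord_23(6) divides φ(23) = 23 − 1 = 22 = 2 · 11.
Divisors of 22: 1, 2, 11, 22.
Check 6^d mod 23 for each divisor in increasing order:
6^1 ≡ 6
6^2 ≡ 13
6^11 ≡ 1
So ord_23(6) = 11.

11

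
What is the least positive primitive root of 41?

6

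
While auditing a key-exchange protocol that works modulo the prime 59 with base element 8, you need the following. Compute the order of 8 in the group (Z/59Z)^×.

By Lagrange's theorem, ord_59(8) divides φ(59) = 59 − 1 = 58 = 2 · 29.
Divisors of 58: 1, 2, 29, 58.
Evaluate successive powers at the divisors of 58:
8^1 ≡ 8 (mod 59)
8^2 ≡ 5 (mod 59)
8^29 ≡ 58 (mod 59)
8^58 ≡ 1 (mod 59) ✓
The smallest such exponent is 58, so the order of 8 is 58.

58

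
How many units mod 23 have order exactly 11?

10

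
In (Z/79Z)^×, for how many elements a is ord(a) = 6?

φ(79) = 79 − 1 = 78 = 2 · 3 · 13.
Since (Z/79Z)^× is cyclic of order 78, the number of elements of order d is φ(d) when d | 78 and 0 otherwise.
6 = 2 · 3 divides 78, and φ(6) = 2.

2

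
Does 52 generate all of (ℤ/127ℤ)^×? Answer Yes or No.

No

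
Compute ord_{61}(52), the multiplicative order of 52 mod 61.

10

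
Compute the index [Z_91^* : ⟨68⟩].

The order of 68 must divide φ(91) = φ(7·13) = (7−1)·(13−1) = 6·12 = 72 = 2^3 · 3^2.
Divisors of 72: 1, 2, 3, 4, 6, 8, 9, 12, 18, 24, 36, 72.
Compute 68^d (mod 91) for the divisors d until we hit 1:
68^1 ≡ 68 (mod 91)
68^2 ≡ 74 (mod 91)
68^3 ≡ 27 (mod 91)
68^4 ≡ 16 (mod 91)
68^6 ≡ 1 (mod 91) ✓
The order of 68 is 6, so the subgroup it generates has 6 elements.
The index is φ(91) / ord(68) = 72 / 6 = 12.

12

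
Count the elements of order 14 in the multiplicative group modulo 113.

6

φ(113) = 113 − 1 = 112 = 2^4 · 7.
(Z/113Z)^× is cyclic (|G| = 112); a cyclic group of order m has exactly φ(d) elements of each order d | m, and none otherwise.
14 = 2 · 7 divides 112, and φ(14) = 6.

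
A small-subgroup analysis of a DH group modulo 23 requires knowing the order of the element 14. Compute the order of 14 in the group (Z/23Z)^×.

22

The order of 14 must divide φ(23) = 23 − 1 = 22 = 2 · 11.
Divisors of 22: 1, 2, 11, 22.
Compute 14^d (mod 23) for the divisors d until we hit 1:
14^1 ≡ 14
14^2 ≡ 12
14^11 ≡ 22
14^22 ≡ 1
The smallest such exponent is 22, so the order of 14 is 22.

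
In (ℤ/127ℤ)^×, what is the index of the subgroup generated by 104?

2

Since 104 ∈ (Z/127Z)^×, its order divides φ(127) = 127 − 1 = 126 = 2 · 3^2 · 7.
Divisors of 126: 1, 2, 3, 6, 7, 9, 14, 18, 21, 42, 63, 126.
Test each divisor d:
104^1 ≡ 104
104^2 ≡ 21
104^3 ≡ 25
104^6 ≡ 117
104^7 ≡ 103
104^9 ≡ 4
104^14 ≡ 68
104^18 ≡ 16
104^21 ≡ 19
104^42 ≡ 107
104^63 ≡ 1
The order of 104 is 63, so the subgroup it generates has 63 elements.
Index = |(Z/127Z)^×| / |⟨104⟩| = 126 / 63 = 2.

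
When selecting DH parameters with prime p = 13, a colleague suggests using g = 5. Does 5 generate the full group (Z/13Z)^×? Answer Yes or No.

φ(13) = 13 − 1 = 12 = 2^2 · 3.
5 is a primitive root mod 13 iff 5^(φ(13)/q) ≢ 1 for every prime q | φ(13), i.e. q ∈ {2, 3}.
5^6 ≡ 12 (mod 13)  [q = 2: ≢ 1 ✓]
5^4 ≡ 1 (mod 13)  [q = 3: ≡ 1 ✗]
Since 5^4 ≡ 1, the order of 5 divides 4 < 12, so 5 is not a primitive root.

No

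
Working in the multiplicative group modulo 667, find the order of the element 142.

308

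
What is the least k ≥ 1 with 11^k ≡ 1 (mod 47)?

ord(11) | φ(47) = 47 − 1 = 46 = 2 · 23.
Divisors of 46: 1, 2, 23, 46.
Evaluate successive powers at the divisors of 46:
11^1 ≡ 11 (mod 47)
11^2 ≡ 27 (mod 47)
11^23 ≡ 46 (mod 47)
11^46 ≡ 1 (mod 47) ✓
The smallest such exponent is 46, so the order of 11 is 46.

46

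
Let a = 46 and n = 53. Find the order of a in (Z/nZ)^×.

The order of 46 must divide φ(53) = 53 − 1 = 52 = 2^2 · 13.
Divisors of 52: 1, 2, 4, 13, 26, 52.
Test each divisor d:
46^1 ≡ 46 (mod 53)
46^2 ≡ 49 (mod 53)
46^4 ≡ 16 (mod 53)
46^13 ≡ 1 (mod 53) ✓
The smallest such exponent is 13, so the order of 46 is 13.

13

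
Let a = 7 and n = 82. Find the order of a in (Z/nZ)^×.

40

Since 7 ∈ (Z/82Z)^×, its order divides φ(82) = φ(2)·φ(41) = 1·40 = 40 = 2^3 · 5.
Divisors of 40: 1, 2, 4, 5, 8, 10, 20, 40.
Evaluate successive powers at the divisors of 40:
7^1 ≡ 7
7^2 ≡ 49
7^4 ≡ 23
7^5 ≡ 79
7^8 ≡ 37
7^10 ≡ 9
7^20 ≡ 81
7^40 ≡ 1
Hence ord(7) = 40.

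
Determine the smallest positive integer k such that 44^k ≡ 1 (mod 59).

58

The order of 44 must divide φ(59) = 59 − 1 = 58 = 2 · 29.
Divisors of 58: 1, 2, 29, 58.
Check 44^d mod 59 for each divisor in increasing order:
44^1 ≡ 44
44^2 ≡ 48
44^29 ≡ 58
44^58 ≡ 1
Hence ord(44) = 58.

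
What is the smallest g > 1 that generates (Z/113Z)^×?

3

φ(113) = 113 − 1 = 112 = 2^4 · 7.
Test candidates g = 2, 3, … against the prime factors q ∈ {2, 7} of φ(113): g is a generator iff g^(112/q) ≢ 1 for every such q.
g = 2: 2^56 ≡ 1 — hits 1, so not a primitive root.
g = 3: 3^56 ≡ 112; 3^16 ≡ 49 — none is 1, so 3 is a primitive root.
So 3 is the smallest generator of (Z/113Z)^×.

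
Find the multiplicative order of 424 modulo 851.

396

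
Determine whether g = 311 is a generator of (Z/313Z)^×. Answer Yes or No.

No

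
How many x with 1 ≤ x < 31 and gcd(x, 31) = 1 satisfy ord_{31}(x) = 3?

φ(31) = 31 − 1 = 30 = 2 · 3 · 5.
In a cyclic group of order 30, there are φ(d) elements of order d for each divisor d of 30, and zero for non-divisors.
3 | 30, and φ(3) = 3 − 1 = 2.

2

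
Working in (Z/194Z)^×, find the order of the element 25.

48

ord(25) | φ(194) = φ(2)·φ(97) = 1·96 = 96 = 2^5 · 3.
Divisors of 96: 1, 2, 3, 4, 6, 8, 12, 16, 24, 32, 48, 96.
Evaluate successive powers at the divisors of 96:
25^1 ≡ 25
25^2 ≡ 43
25^3 ≡ 105
25^4 ≡ 103
25^6 ≡ 161
25^8 ≡ 133
25^12 ≡ 119
25^16 ≡ 35
25^24 ≡ 193
25^32 ≡ 61
25^48 ≡ 1
Therefore the multiplicative order of 25 modulo 194 is 48.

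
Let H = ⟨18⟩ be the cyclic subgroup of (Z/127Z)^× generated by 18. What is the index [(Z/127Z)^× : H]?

ord(18) | φ(127) = 127 − 1 = 126 = 2 · 3^2 · 7.
Divisors of 126: 1, 2, 3, 6, 7, 9, 14, 18, 21, 42, 63, 126.
Check 18^d mod 127 for each divisor in increasing order:
18^1 ≡ 18
18^2 ≡ 70
18^3 ≡ 117
18^6 ≡ 100
18^7 ≡ 22
18^9 ≡ 16
18^14 ≡ 103
18^18 ≡ 2
18^21 ≡ 107
18^42 ≡ 19
18^63 ≡ 1
So ord_127(18) = 63, hence |⟨18⟩| = 63.
The index is φ(127) / ord(18) = 126 / 63 = 2.

2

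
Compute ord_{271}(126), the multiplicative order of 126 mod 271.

27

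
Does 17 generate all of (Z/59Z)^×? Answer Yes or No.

φ(59) = 59 − 1 = 58 = 2 · 29.
Test 17^(58/q) mod 59 for each prime factor q of 58:
17^29 ≡ 1 (mod 59)  [q = 2: ≡ 1 ✗]
17^2 ≡ 53 (mod 59)  [q = 29: ≢ 1 ✓]
Since 17^29 ≡ 1, the order of 17 divides 29 < 58, so 17 is not a primitive root.

No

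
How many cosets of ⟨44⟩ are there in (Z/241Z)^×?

15

ord(44) | φ(241) = 241 − 1 = 240 = 2^4 · 3 · 5.
Divisors of 240: 1, 2, 3, 4, 5, 6, 8, 10, 12, 15, 16, 20, 24, 30, 40, 48, 60, 80, 120, 240.
Test each divisor d:
44^1 ≡ 44 (mod 241)
44^2 ≡ 8 (mod 241)
44^3 ≡ 111 (mod 241)
44^4 ≡ 64 (mod 241)
44^5 ≡ 165 (mod 241)
44^6 ≡ 30 (mod 241)
44^8 ≡ 240 (mod 241)
44^10 ≡ 233 (mod 241)
44^12 ≡ 177 (mod 241)
44^15 ≡ 126 (mod 241)
44^16 ≡ 1 (mod 241) ✓
Thus |⟨44⟩| = ord(44) = 16.
The index is φ(241) / ord(44) = 240 / 16 = 15.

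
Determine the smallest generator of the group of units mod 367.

φ(367) = 367 − 1 = 366 = 2 · 3 · 61.
g is a primitive root iff g^(366/q) ≢ 1 (mod 367) for each prime q ∈ {2, 3, 61}.
g = 2: 2^183 ≡ 1 — hits 1, so not a primitive root.
g = 3: 3^183 ≡ 366; 3^122 ≡ 1 — hits 1, so not a primitive root.
g = 4: 4^183 ≡ 1 — hits 1, so not a primitive root.
g = 5: 5^183 ≡ 366; 5^122 ≡ 1 — hits 1, so not a primitive root.
g = 6: 6^183 ≡ 366; 6^122 ≡ 283; 6^6 ≡ 47 — none is 1, so 6 is a primitive root.
So 6 is the smallest generator of (Z/367Z)^×.

6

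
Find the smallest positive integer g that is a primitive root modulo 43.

3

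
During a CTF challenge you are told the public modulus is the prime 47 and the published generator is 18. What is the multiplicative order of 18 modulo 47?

23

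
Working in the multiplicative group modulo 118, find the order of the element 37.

58

ord(37) | φ(118) = φ(2)·φ(59) = 1·58 = 58 = 2 · 29.
Divisors of 58: 1, 2, 29, 58.
Test each divisor d:
37^1 ≡ 37 (mod 118)
37^2 ≡ 71 (mod 118)
37^29 ≡ 117 (mod 118)
37^58 ≡ 1 (mod 118) ✓
The smallest such exponent is 58, so the order of 37 is 58.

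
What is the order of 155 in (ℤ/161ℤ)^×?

Since 155 ∈ (Z/161Z)^×, its order divides φ(161) = φ(7·23) = (7−1)·(23−1) = 6·22 = 132 = 2^2 · 3 · 11.
Divisors of 132: 1, 2, 3, 4, 6, 11, 12, 22, 33, 44, 66, 132.
Check 155^d mod 161 for each divisor in increasing order:
155^1 ≡ 155 (mod 161)
155^2 ≡ 36 (mod 161)
155^3 ≡ 106 (mod 161)
155^4 ≡ 8 (mod 161)
155^6 ≡ 127 (mod 161)
155^11 ≡ 22 (mod 161)
155^12 ≡ 29 (mod 161)
155^22 ≡ 1 (mod 161) ✓
The smallest such exponent is 22, so the order of 155 is 22.

22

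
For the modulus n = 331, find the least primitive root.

3

φ(331) = 331 − 1 = 330 = 2 · 3 · 5 · 11.
g is a primitive root iff g^(330/q) ≢ 1 (mod 331) for each prime q ∈ {2, 3, 5, 11}.
g = 2: 2^165 ≡ 330; 2^110 ≡ 299; 2^66 ≡ 64; 2^30 ≡ 1 — hits 1, so not a primitive root.
g = 3: 3^165 ≡ 330; 3^110 ≡ 299; 3^66 ≡ 64; 3^30 ≡ 270 — none is 1, so 3 is a primitive root.
So 3 is the smallest generator of (Z/331Z)^×.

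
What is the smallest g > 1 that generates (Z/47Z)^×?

5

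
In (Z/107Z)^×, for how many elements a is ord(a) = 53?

52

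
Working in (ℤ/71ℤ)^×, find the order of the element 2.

By Lagrange's theorem, ord_71(2) divides φ(71) = 71 − 1 = 70 = 2 · 5 · 7.
Divisors of 70: 1, 2, 5, 7, 10, 14, 35, 70.
Test each divisor d:
2^1 ≡ 2 (mod 71)
2^2 ≡ 4 (mod 71)
2^5 ≡ 32 (mod 71)
2^7 ≡ 57 (mod 71)
2^10 ≡ 30 (mod 71)
2^14 ≡ 54 (mod 71)
2^35 ≡ 1 (mod 71) ✓
Therefore the multiplicative order of 2 modulo 71 is 35.

35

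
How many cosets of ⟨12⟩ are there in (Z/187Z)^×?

The order of 12 must divide φ(187) = φ(11·17) = (11−1)·(17−1) = 10·16 = 160 = 2^5 · 5.
Divisors of 160: 1, 2, 4, 5, 8, 10, 16, 20, 32, 40, 80, 160.
Check 12^d mod 187 for each divisor in increasing order:
12^1 ≡ 12
12^2 ≡ 144
12^4 ≡ 166
12^5 ≡ 122
12^8 ≡ 67
12^10 ≡ 111
12^16 ≡ 1
So ord_187(12) = 16, hence |⟨12⟩| = 16.
[(Z/187Z)^× : ⟨12⟩] = 160/16 = 10.

10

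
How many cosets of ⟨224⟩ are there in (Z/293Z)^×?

2

The order of 224 must divide φ(293) = 293 − 1 = 292 = 2^2 · 73.
Divisors of 292: 1, 2, 4, 73, 146, 292.
Evaluate successive powers at the divisors of 292:
224^1 ≡ 224 (mod 293)
224^2 ≡ 73 (mod 293)
224^4 ≡ 55 (mod 293)
224^73 ≡ 292 (mod 293)
224^146 ≡ 1 (mod 293) ✓
The order of 224 is 146, so the subgroup it generates has 146 elements.
[(Z/293Z)^× : ⟨224⟩] = 292/146 = 2.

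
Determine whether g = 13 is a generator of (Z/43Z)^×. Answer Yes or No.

φ(43) = 43 − 1 = 42 = 2 · 3 · 7.
It suffices to check that the order of 13 is not a proper divisor of 42: compute 13^(42/q) for q ∈ {2, 3, 7}.
13^21 ≡ 1 (mod 43)  [q = 2: ≡ 1 ✗]
13^14 ≡ 6 (mod 43)  [q = 3: ≢ 1 ✓]
13^6 ≡ 16 (mod 43)  [q = 7: ≢ 1 ✓]
Since 13^21 ≡ 1, the order of 13 divides 21 < 42, so 13 is not a primitive root.

No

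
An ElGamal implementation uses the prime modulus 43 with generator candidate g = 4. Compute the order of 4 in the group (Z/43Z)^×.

ord(4) | φ(43) = 43 − 1 = 42 = 2 · 3 · 7.
Divisors of 42: 1, 2, 3, 6, 7, 14, 21, 42.
Compute 4^d (mod 43) for the divisors d until we hit 1:
4^1 ≡ 4 (mod 43)
4^2 ≡ 16 (mod 43)
4^3 ≡ 21 (mod 43)
4^6 ≡ 11 (mod 43)
4^7 ≡ 1 (mod 43) ✓
Therefore the multiplicative order of 4 modulo 43 is 7.

7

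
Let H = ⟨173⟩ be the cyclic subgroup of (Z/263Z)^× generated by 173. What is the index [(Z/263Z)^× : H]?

Since 173 ∈ (Z/263Z)^×, its order divides φ(263) = 263 − 1 = 262 = 2 · 131.
Divisors of 262: 1, 2, 131, 262.
Test each divisor d:
173^1 ≡ 173 (mod 263)
173^2 ≡ 210 (mod 263)
173^131 ≡ 1 (mod 263) ✓
The order of 173 is 131, so the subgroup it generates has 131 elements.
The index is φ(263) / ord(173) = 262 / 131 = 2.

2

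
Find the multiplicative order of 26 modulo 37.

By Lagrange's theorem, ord_37(26) divides φ(37) = 37 − 1 = 36 = 2^2 · 3^2.
Divisors of 36: 1, 2, 3, 4, 6, 9, 12, 18, 36.
Test each divisor d:
26^1 ≡ 26
26^2 ≡ 10
26^3 ≡ 1
The smallest such exponent is 3, so the order of 26 is 3.

3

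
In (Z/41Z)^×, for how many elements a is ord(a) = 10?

4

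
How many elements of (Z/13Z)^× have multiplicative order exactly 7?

φ(13) = 13 − 1 = 12 = 2^2 · 3.
In a cyclic group of order 12, there are φ(d) elements of order d for each divisor d of 12, and zero for non-divisors.
Since 7 ∤ 12, the count is 0.

0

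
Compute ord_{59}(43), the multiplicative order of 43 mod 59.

58

The order of 43 must divide φ(59) = 59 − 1 = 58 = 2 · 29.
Divisors of 58: 1, 2, 29, 58.
Compute 43^d (mod 59) for the divisors d until we hit 1:
43^1 ≡ 43 (mod 59)
43^2 ≡ 20 (mod 59)
43^29 ≡ 58 (mod 59)
43^58 ≡ 1 (mod 59) ✓
Hence ord(43) = 58.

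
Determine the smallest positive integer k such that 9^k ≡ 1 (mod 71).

35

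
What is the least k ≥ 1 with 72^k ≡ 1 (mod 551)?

The order of 72 must divide φ(551) = φ(19·29) = (19−1)·(29−1) = 18·28 = 504 = 2^3 · 3^2 · 7.
Divisors of 504: 1, 2, 3, 4, 6, 7, 8, 9, 12, 14, 18, 21, 24, 28, 36, 42, 56, 63, 72, 84, 126, 168, 252, 504.
Test each divisor d:
72^1 ≡ 72 (mod 551)
72^2 ≡ 225 (mod 551)
72^3 ≡ 221 (mod 551)
72^4 ≡ 484 (mod 551)
72^6 ≡ 353 (mod 551)
72^7 ≡ 70 (mod 551)
72^8 ≡ 81 (mod 551)
72^9 ≡ 322 (mod 551)
72^12 ≡ 83 (mod 551)
72^14 ≡ 492 (mod 551)
72^18 ≡ 96 (mod 551)
72^21 ≡ 278 (mod 551)
72^24 ≡ 277 (mod 551)
72^28 ≡ 175 (mod 551)
72^36 ≡ 400 (mod 551)
72^42 ≡ 144 (mod 551)
72^56 ≡ 320 (mod 551)
72^63 ≡ 360 (mod 551)
72^72 ≡ 210 (mod 551)
72^84 ≡ 349 (mod 551)
72^126 ≡ 115 (mod 551)
72^168 ≡ 30 (mod 551)
72^252 ≡ 1 (mod 551) ✓
Hence ord(72) = 252.

252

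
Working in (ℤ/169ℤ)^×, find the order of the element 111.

156

ord(111) | φ(169) = φ(13^2) = 13·(13−1) = 156 = 2^2 · 3 · 13.
Divisors of 156: 1, 2, 3, 4, 6, 12, 13, 26, 39, 52, 78, 156.
Compute 111^d (mod 169) for the divisors d until we hit 1:
111^1 ≡ 111
111^2 ≡ 153
111^3 ≡ 83
111^4 ≡ 87
111^6 ≡ 129
111^12 ≡ 79
111^13 ≡ 150
111^26 ≡ 23
111^39 ≡ 70
111^52 ≡ 22
111^78 ≡ 168
111^156 ≡ 1
The smallest such exponent is 156, so the order of 111 is 156.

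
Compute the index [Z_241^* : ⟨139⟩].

ord(139) | φ(241) = 241 − 1 = 240 = 2^4 · 3 · 5.
Divisors of 240: 1, 2, 3, 4, 5, 6, 8, 10, 12, 15, 16, 20, 24, 30, 40, 48, 60, 80, 120, 240.
Test each divisor d:
139^1 ≡ 139 (mod 241)
139^2 ≡ 41 (mod 241)
139^3 ≡ 156 (mod 241)
139^4 ≡ 235 (mod 241)
139^5 ≡ 130 (mod 241)
139^6 ≡ 236 (mod 241)
139^8 ≡ 36 (mod 241)
139^10 ≡ 30 (mod 241)
139^12 ≡ 25 (mod 241)
139^15 ≡ 44 (mod 241)
139^16 ≡ 91 (mod 241)
139^20 ≡ 177 (mod 241)
139^24 ≡ 143 (mod 241)
139^30 ≡ 8 (mod 241)
139^40 ≡ 240 (mod 241)
139^48 ≡ 205 (mod 241)
139^60 ≡ 64 (mod 241)
139^80 ≡ 1 (mod 241) ✓
Thus |⟨139⟩| = ord(139) = 80.
Index = |(Z/241Z)^×| / |⟨139⟩| = 240 / 80 = 3.

3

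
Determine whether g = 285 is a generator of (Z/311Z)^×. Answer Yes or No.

φ(311) = 311 − 1 = 310 = 2 · 5 · 31.
An element g generates (Z/311Z)^× iff g^(310/q) ≢ 1 (mod 311) for each prime q ∈ {2, 5, 31}.
285^155 ≡ 310 (mod 311)  [q = 2: ≢ 1 ✓]
285^62 ≡ 52 (mod 311)  [q = 5: ≢ 1 ✓]
285^10 ≡ 270 (mod 311)  [q = 31: ≢ 1 ✓]
None equal 1, so ord_311(285) = 310: 285 is a primitive root.

Yes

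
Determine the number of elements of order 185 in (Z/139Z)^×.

0

φ(139) = 139 − 1 = 138 = 2 · 3 · 23.
In a cyclic group of order 138, there are φ(d) elements of order d for each divisor d of 138, and zero for non-divisors.
185 does not divide 138, so no element of (Z/139Z)^× has order 185.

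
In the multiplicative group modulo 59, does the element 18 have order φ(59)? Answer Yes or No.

Yes

φ(59) = 59 − 1 = 58 = 2 · 29.
An element g generates (Z/59Z)^× iff g^(58/q) ≢ 1 (mod 59) for each prime q ∈ {2, 29}.
18^29 ≡ 58 (mod 59)  [q = 2: ≢ 1 ✓]
18^2 ≡ 29 (mod 59)  [q = 29: ≢ 1 ✓]
Every test exponent gives a nontrivial residue, hence 18 generates the full group.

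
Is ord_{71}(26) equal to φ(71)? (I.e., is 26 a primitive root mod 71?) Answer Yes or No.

φ(71) = 71 − 1 = 70 = 2 · 5 · 7.
Test 26^(70/q) mod 71 for each prime factor q of 70:
26^35 ≡ 70 (mod 71)  [q = 2: ≢ 1 ✓]
26^14 ≡ 1 (mod 71)  [q = 5: ≡ 1 ✗]
26^10 ≡ 32 (mod 71)  [q = 7: ≢ 1 ✓]
The check at q = 5 fails, so 26 generates a proper subgroup.

No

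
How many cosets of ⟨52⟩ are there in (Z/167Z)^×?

Since 52 ∈ (Z/167Z)^×, its order divides φ(167) = 167 − 1 = 166 = 2 · 83.
Divisors of 166: 1, 2, 83, 166.
Check 52^d mod 167 for each divisor in increasing order:
52^1 ≡ 52 (mod 167)
52^2 ≡ 32 (mod 167)
52^83 ≡ 166 (mod 167)
52^166 ≡ 1 (mod 167) ✓
The order of 52 is 166, so the subgroup it generates has 166 elements.
The index is φ(167) / ord(52) = 166 / 166 = 1.

1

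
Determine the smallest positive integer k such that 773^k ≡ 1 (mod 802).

5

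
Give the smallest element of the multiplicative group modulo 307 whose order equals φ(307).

φ(307) = 307 − 1 = 306 = 2 · 3^2 · 17.
g is a primitive root iff g^(306/q) ≢ 1 (mod 307) for each prime q ∈ {2, 3, 17}.
g = 2: 2^153 ≡ 306; 2^102 ≡ 1 — hits 1, so not a primitive root.
g = 3: 3^153 ≡ 306; 3^102 ≡ 1 — hits 1, so not a primitive root.
g = 4: 4^153 ≡ 1 — hits 1, so not a primitive root.
g = 5: 5^153 ≡ 306; 5^102 ≡ 289; 5^18 ≡ 81 — none is 1, so 5 is a primitive root.
So 5 is the smallest generator of (Z/307Z)^×.

5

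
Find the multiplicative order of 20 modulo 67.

66

ord(20) | φ(67) = 67 − 1 = 66 = 2 · 3 · 11.
Divisors of 66: 1, 2, 3, 6, 11, 22, 33, 66.
Evaluate successive powers at the divisors of 66:
20^1 ≡ 20
20^2 ≡ 65
20^3 ≡ 27
20^6 ≡ 59
20^11 ≡ 30
20^22 ≡ 29
20^33 ≡ 66
20^66 ≡ 1
Therefore the multiplicative order of 20 modulo 67 is 66.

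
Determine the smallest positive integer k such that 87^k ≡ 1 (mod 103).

102

ord(87) | φ(103) = 103 − 1 = 102 = 2 · 3 · 17.
Divisors of 102: 1, 2, 3, 6, 17, 34, 51, 102.
Evaluate successive powers at the divisors of 102:
87^1 ≡ 87
87^2 ≡ 50
87^3 ≡ 24
87^6 ≡ 61
87^17 ≡ 47
87^34 ≡ 46
87^51 ≡ 102
87^102 ≡ 1
Therefore the multiplicative order of 87 modulo 103 is 102.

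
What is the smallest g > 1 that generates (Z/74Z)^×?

φ(74) = φ(2)·φ(37) = 1·36 = 36 = 2^2 · 3^2.
Test candidates g = 2, 3, … against the prime factors q ∈ {2, 3} of φ(74): g is a generator iff g^(36/q) ≢ 1 for every such q.
g = 2: gcd(2, 74) = 2 > 1, not a unit — skip.
g = 3: 3^18 ≡ 1 — hits 1, so not a primitive root.
g = 4: gcd(4, 74) = 2 > 1, not a unit — skip.
g = 5: 5^18 ≡ 73; 5^12 ≡ 47 — none is 1, so 5 is a primitive root.
So 5 is the smallest generator of (Z/74Z)^×.

5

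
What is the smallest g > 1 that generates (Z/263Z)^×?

φ(263) = 263 − 1 = 262 = 2 · 131.
g is a primitive root iff g^(262/q) ≢ 1 (mod 263) for each prime q ∈ {2, 131}.
g = 2: 2^131 ≡ 1 — hits 1, so not a primitive root.
g = 3: 3^131 ≡ 1 — hits 1, so not a primitive root.
g = 4: 4^131 ≡ 1 — hits 1, so not a primitive root.
g = 5: 5^131 ≡ 262; 5^2 ≡ 25 — none is 1, so 5 is a primitive root.
The smallest primitive root modulo 263 is 5.

5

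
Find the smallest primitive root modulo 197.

2

φ(197) = 197 − 1 = 196 = 2^2 · 7^2.
Test candidates g = 2, 3, … against the prime factors q ∈ {2, 7} of φ(197): g is a generator iff g^(196/q) ≢ 1 for every such q.
g = 2: 2^98 ≡ 196; 2^28 ≡ 104 — none is 1, so 2 is a primitive root.
Hence the least primitive root of 197 is 2.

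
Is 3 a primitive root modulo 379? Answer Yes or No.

Yes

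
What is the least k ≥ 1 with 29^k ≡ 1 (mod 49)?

7

The order of 29 must divide φ(49) = φ(7^2) = 7·(7−1) = 42 = 2 · 3 · 7.
Divisors of 42: 1, 2, 3, 6, 7, 14, 21, 42.
Compute 29^d (mod 49) for the divisors d until we hit 1:
29^1 ≡ 29 (mod 49)
29^2 ≡ 8 (mod 49)
29^3 ≡ 36 (mod 49)
29^6 ≡ 22 (mod 49)
29^7 ≡ 1 (mod 49) ✓
Therefore the multiplicative order of 29 modulo 49 is 7.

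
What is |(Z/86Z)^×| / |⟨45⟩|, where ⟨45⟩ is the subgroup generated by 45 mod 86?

3

The order of 45 must divide φ(86) = φ(2)·φ(43) = 1·42 = 42 = 2 · 3 · 7.
Divisors of 42: 1, 2, 3, 6, 7, 14, 21, 42.
Compute 45^d (mod 86) for the divisors d until we hit 1:
45^1 ≡ 45
45^2 ≡ 47
45^3 ≡ 51
45^6 ≡ 21
45^7 ≡ 85
45^14 ≡ 1
The order of 45 is 14, so the subgroup it generates has 14 elements.
Index = |(Z/86Z)^×| / |⟨45⟩| = 42 / 14 = 3.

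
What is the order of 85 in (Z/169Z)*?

Since 85 ∈ (Z/169Z)^×, its order divides φ(169) = φ(13^2) = 13·(13−1) = 156 = 2^2 · 3 · 13.
Divisors of 156: 1, 2, 3, 4, 6, 12, 13, 26, 39, 52, 78, 156.
Compute 85^d (mod 169) for the divisors d until we hit 1:
85^1 ≡ 85
85^2 ≡ 127
85^3 ≡ 148
85^4 ≡ 74
85^6 ≡ 103
85^12 ≡ 131
85^13 ≡ 150
85^26 ≡ 23
85^39 ≡ 70
85^52 ≡ 22
85^78 ≡ 168
85^156 ≡ 1
Hence ord(85) = 156.

156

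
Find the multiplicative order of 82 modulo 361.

ord(82) | φ(361) = φ(19^2) = 19·(19−1) = 342 = 2 · 3^2 · 19.
Divisors of 342: 1, 2, 3, 6, 9, 18, 19, 38, 57, 114, 171, 342.
Compute 82^d (mod 361) for the divisors d until we hit 1:
82^1 ≡ 82 (mod 361)
82^2 ≡ 226 (mod 361)
82^3 ≡ 121 (mod 361)
82^6 ≡ 201 (mod 361)
82^9 ≡ 134 (mod 361)
82^18 ≡ 267 (mod 361)
82^19 ≡ 234 (mod 361)
82^38 ≡ 245 (mod 361)
82^57 ≡ 292 (mod 361)
82^114 ≡ 68 (mod 361)
82^171 ≡ 1 (mod 361) ✓
Hence ord(82) = 171.

171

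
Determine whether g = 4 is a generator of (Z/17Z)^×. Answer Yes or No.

No

φ(17) = 17 − 1 = 16 = 2^4.
It suffices to check that the order of 4 is not a proper divisor of 16: compute 4^(16/q) for q ∈ {2}.
4^8 ≡ 1 (mod 17)  [q = 2: ≡ 1 ✗]
The check at q = 2 fails, so 4 generates a proper subgroup.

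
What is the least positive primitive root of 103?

5

φ(103) = 103 − 1 = 102 = 2 · 3 · 17.
Test candidates g = 2, 3, … against the prime factors q ∈ {2, 3, 17} of φ(103): g is a generator iff g^(102/q) ≢ 1 for every such q.
g = 2: 2^51 ≡ 1 — hits 1, so not a primitive root.
g = 3: 3^51 ≡ 102; 3^34 ≡ 1 — hits 1, so not a primitive root.
g = 4: 4^51 ≡ 1 — hits 1, so not a primitive root.
g = 5: 5^51 ≡ 102; 5^34 ≡ 56; 5^6 ≡ 72 — none is 1, so 5 is a primitive root.
The smallest primitive root modulo 103 is 5.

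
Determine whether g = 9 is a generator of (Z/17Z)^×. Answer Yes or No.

No

φ(17) = 17 − 1 = 16 = 2^4.
Test 9^(16/q) mod 17 for each prime factor q of 16:
9^8 ≡ 1 (mod 17)  [q = 2: ≡ 1 ✗]
The check at q = 2 fails, so 9 generates a proper subgroup.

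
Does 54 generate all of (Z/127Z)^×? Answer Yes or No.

φ(127) = 127 − 1 = 126 = 2 · 3^2 · 7.
It suffices to check that the order of 54 is not a proper divisor of 126: compute 54^(126/q) for q ∈ {2, 3, 7}.
54^63 ≡ 126 (mod 127)  [q = 2: ≢ 1 ✓]
54^42 ≡ 1 (mod 127)  [q = 3: ≡ 1 ✗]
54^18 ≡ 8 (mod 127)  [q = 7: ≢ 1 ✓]
Since 54^42 ≡ 1, the order of 54 divides 42 < 126, so 54 is not a primitive root.

No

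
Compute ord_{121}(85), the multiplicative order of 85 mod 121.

110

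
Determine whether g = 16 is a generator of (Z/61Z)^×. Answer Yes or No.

No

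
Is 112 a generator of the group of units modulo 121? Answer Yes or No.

φ(121) = φ(11^2) = 11·(11−1) = 110 = 2 · 5 · 11.
It suffices to check that the order of 112 is not a proper divisor of 110: compute 112^(110/q) for q ∈ {2, 5, 11}.
112^55 ≡ 120 (mod 121)  [q = 2: ≢ 1 ✓]
112^22 ≡ 81 (mod 121)  [q = 5: ≢ 1 ✓]
112^10 ≡ 1 (mod 121)  [q = 11: ≡ 1 ✗]
Since 112^10 ≡ 1, the order of 112 divides 10 < 110, so 112 is not a primitive root.

No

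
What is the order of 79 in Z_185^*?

Since 79 ∈ (Z/185Z)^×, its order divides φ(185) = φ(5·37) = (5−1)·(37−1) = 4·36 = 144 = 2^4 · 3^2.
Divisors of 144: 1, 2, 3, 4, 6, 8, 9, 12, 16, 18, 24, 36, 48, 72, 144.
Check 79^d mod 185 for each divisor in increasing order:
79^1 ≡ 79
79^2 ≡ 136
79^3 ≡ 14
79^4 ≡ 181
79^6 ≡ 11
79^8 ≡ 16
79^9 ≡ 154
79^12 ≡ 121
79^16 ≡ 71
79^18 ≡ 36
79^24 ≡ 26
79^36 ≡ 1
The smallest such exponent is 36, so the order of 79 is 36.

36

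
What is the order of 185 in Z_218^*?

4

By Lagrange's theorem, ord_218(185) divides φ(218) = φ(2)·φ(109) = 1·108 = 108 = 2^2 · 3^3.
Divisors of 108: 1, 2, 3, 4, 6, 9, 12, 18, 27, 36, 54, 108.
Check 185^d mod 218 for each divisor in increasing order:
185^1 ≡ 185 (mod 218)
185^2 ≡ 217 (mod 218)
185^3 ≡ 33 (mod 218)
185^4 ≡ 1 (mod 218) ✓
Therefore the multiplicative order of 185 modulo 218 is 4.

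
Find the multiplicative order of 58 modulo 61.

5

The order of 58 must divide φ(61) = 61 − 1 = 60 = 2^2 · 3 · 5.
Divisors of 60: 1, 2, 3, 4, 5, 6, 10, 12, 15, 20, 30, 60.
Test each divisor d:
58^1 ≡ 58 (mod 61)
58^2 ≡ 9 (mod 61)
58^3 ≡ 34 (mod 61)
58^4 ≡ 20 (mod 61)
58^5 ≡ 1 (mod 61) ✓
The smallest such exponent is 5, so the order of 58 is 5.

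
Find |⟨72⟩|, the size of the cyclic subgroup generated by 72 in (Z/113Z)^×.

56

ord(72) | φ(113) = 113 − 1 = 112 = 2^4 · 7.
Divisors of 112: 1, 2, 4, 7, 8, 14, 16, 28, 56, 112.
Compute 72^d (mod 113) for the divisors d until we hit 1:
72^1 ≡ 72 (mod 113)
72^2 ≡ 99 (mod 113)
72^4 ≡ 83 (mod 113)
72^7 ≡ 69 (mod 113)
72^8 ≡ 109 (mod 113)
72^14 ≡ 15 (mod 113)
72^16 ≡ 16 (mod 113)
72^28 ≡ 112 (mod 113)
72^56 ≡ 1 (mod 113) ✓
Therefore the multiplicative order of 72 modulo 113 is 56.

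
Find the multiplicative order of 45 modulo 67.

22

The order of 45 must divide φ(67) = 67 − 1 = 66 = 2 · 3 · 11.
Divisors of 66: 1, 2, 3, 6, 11, 22, 33, 66.
Compute 45^d (mod 67) for the divisors d until we hit 1:
45^1 ≡ 45
45^2 ≡ 15
45^3 ≡ 5
45^6 ≡ 25
45^11 ≡ 66
45^22 ≡ 1
Hence ord(45) = 22.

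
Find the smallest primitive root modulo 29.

2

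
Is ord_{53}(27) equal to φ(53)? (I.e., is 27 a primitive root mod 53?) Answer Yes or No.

Yes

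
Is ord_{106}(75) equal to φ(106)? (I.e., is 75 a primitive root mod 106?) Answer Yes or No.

φ(106) = φ(2)·φ(53) = 1·52 = 52 = 2^2 · 13.
Test 75^(52/q) mod 106 for each prime factor q of 52:
75^26 ≡ 105 (mod 106)  [q = 2: ≢ 1 ✓]
75^4 ≡ 49 (mod 106)  [q = 13: ≢ 1 ✓]
All checks pass, so 75 has order 52 and is a primitive root modulo 106.

Yes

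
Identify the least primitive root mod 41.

6

φ(41) = 41 − 1 = 40 = 2^3 · 5.
Test candidates g = 2, 3, … against the prime factors q ∈ {2, 5} of φ(41): g is a generator iff g^(40/q) ≢ 1 for every such q.
g = 2: 2^20 ≡ 1 — hits 1, so not a primitive root.
g = 3: 3^20 ≡ 40; 3^8 ≡ 1 — hits 1, so not a primitive root.
g = 4: 4^20 ≡ 1 — hits 1, so not a primitive root.
g = 5: 5^20 ≡ 1 — hits 1, so not a primitive root.
g = 6: 6^20 ≡ 40; 6^8 ≡ 10 — none is 1, so 6 is a primitive root.
So 6 is the smallest generator of (Z/41Z)^×.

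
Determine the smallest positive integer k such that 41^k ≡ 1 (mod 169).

ord(41) | φ(169) = φ(13^2) = 13·(13−1) = 156 = 2^2 · 3 · 13.
Divisors of 156: 1, 2, 3, 4, 6, 12, 13, 26, 39, 52, 78, 156.
Test each divisor d:
41^1 ≡ 41
41^2 ≡ 160
41^3 ≡ 138
41^4 ≡ 81
41^6 ≡ 116
41^12 ≡ 105
41^13 ≡ 80
41^26 ≡ 147
41^39 ≡ 99
41^52 ≡ 146
41^78 ≡ 168
41^156 ≡ 1
So ord_169(41) = 156.

156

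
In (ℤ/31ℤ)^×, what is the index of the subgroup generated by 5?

10

ord(5) | φ(31) = 31 − 1 = 30 = 2 · 3 · 5.
Divisors of 30: 1, 2, 3, 5, 6, 10, 15, 30.
Evaluate successive powers at the divisors of 30:
5^1 ≡ 5 (mod 31)
5^2 ≡ 25 (mod 31)
5^3 ≡ 1 (mod 31) ✓
Thus |⟨5⟩| = ord(5) = 3.
[(Z/31Z)^× : ⟨5⟩] = 30/3 = 10.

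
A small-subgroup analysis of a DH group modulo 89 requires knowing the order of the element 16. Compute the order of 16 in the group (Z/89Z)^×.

The order of 16 must divide φ(89) = 89 − 1 = 88 = 2^3 · 11.
Divisors of 88: 1, 2, 4, 8, 11, 22, 44, 88.
Compute 16^d (mod 89) for the divisors d until we hit 1:
16^1 ≡ 16
16^2 ≡ 78
16^4 ≡ 32
16^8 ≡ 45
16^11 ≡ 1
The smallest such exponent is 11, so the order of 16 is 11.

11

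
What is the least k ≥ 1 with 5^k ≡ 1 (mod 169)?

ord(5) | φ(169) = φ(13^2) = 13·(13−1) = 156 = 2^2 · 3 · 13.
Divisors of 156: 1, 2, 3, 4, 6, 12, 13, 26, 39, 52, 78, 156.
Check 5^d mod 169 for each divisor in increasing order:
5^1 ≡ 5 (mod 169)
5^2 ≡ 25 (mod 169)
5^3 ≡ 125 (mod 169)
5^4 ≡ 118 (mod 169)
5^6 ≡ 77 (mod 169)
5^12 ≡ 14 (mod 169)
5^13 ≡ 70 (mod 169)
5^26 ≡ 168 (mod 169)
5^39 ≡ 99 (mod 169)
5^52 ≡ 1 (mod 169) ✓
So ord_169(5) = 52.

52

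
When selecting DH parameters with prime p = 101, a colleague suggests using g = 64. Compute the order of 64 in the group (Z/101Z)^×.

50

ord(64) | φ(101) = 101 − 1 = 100 = 2^2 · 5^2.
Divisors of 100: 1, 2, 4, 5, 10, 20, 25, 50, 100.
Check 64^d mod 101 for each divisor in increasing order:
64^1 ≡ 64 (mod 101)
64^2 ≡ 56 (mod 101)
64^4 ≡ 5 (mod 101)
64^5 ≡ 17 (mod 101)
64^10 ≡ 87 (mod 101)
64^20 ≡ 95 (mod 101)
64^25 ≡ 100 (mod 101)
64^50 ≡ 1 (mod 101) ✓
The smallest such exponent is 50, so the order of 64 is 50.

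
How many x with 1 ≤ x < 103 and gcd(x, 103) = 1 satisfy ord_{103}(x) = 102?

φ(103) = 103 − 1 = 102 = 2 · 3 · 17.
In a cyclic group of order 102, there are φ(d) elements of order d for each divisor d of 102, and zero for non-divisors.
102 = 2 · 3 · 17 divides 102, and φ(102) = 32.

32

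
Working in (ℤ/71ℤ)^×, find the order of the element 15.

35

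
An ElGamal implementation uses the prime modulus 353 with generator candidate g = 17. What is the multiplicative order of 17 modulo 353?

88

Since 17 ∈ (Z/353Z)^×, its order divides φ(353) = 353 − 1 = 352 = 2^5 · 11.
Divisors of 352: 1, 2, 4, 8, 11, 16, 22, 32, 44, 88, 176, 352.
Test each divisor d:
17^1 ≡ 17 (mod 353)
17^2 ≡ 289 (mod 353)
17^4 ≡ 213 (mod 353)
17^8 ≡ 185 (mod 353)
17^11 ≡ 283 (mod 353)
17^16 ≡ 337 (mod 353)
17^22 ≡ 311 (mod 353)
17^32 ≡ 256 (mod 353)
17^44 ≡ 352 (mod 353)
17^88 ≡ 1 (mod 353) ✓
So ord_353(17) = 88.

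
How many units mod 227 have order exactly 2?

φ(227) = 227 − 1 = 226 = 2 · 113.
(Z/227Z)^× is cyclic (|G| = 226); a cyclic group of order m has exactly φ(d) elements of each order d | m, and none otherwise.
2 | 226, and φ(2) = 2 − 1 = 1.

1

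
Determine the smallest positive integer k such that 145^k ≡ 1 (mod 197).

Since 145 ∈ (Z/197Z)^×, its order divides φ(197) = 197 − 1 = 196 = 2^2 · 7^2.
Divisors of 196: 1, 2, 4, 7, 14, 28, 49, 98, 196.
Test each divisor d:
145^1 ≡ 145 (mod 197)
145^2 ≡ 143 (mod 197)
145^4 ≡ 158 (mod 197)
145^7 ≡ 20 (mod 197)
145^14 ≡ 6 (mod 197)
145^28 ≡ 36 (mod 197)
145^49 ≡ 183 (mod 197)
145^98 ≡ 196 (mod 197)
145^196 ≡ 1 (mod 197) ✓
The smallest such exponent is 196, so the order of 145 is 196.

196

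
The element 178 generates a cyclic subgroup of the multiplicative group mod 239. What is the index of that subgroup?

By Lagrange's theorem, ord_239(178) divides φ(239) = 239 − 1 = 238 = 2 · 7 · 17.
Divisors of 238: 1, 2, 7, 14, 17, 34, 119, 238.
Test each divisor d:
178^1 ≡ 178
178^2 ≡ 136
178^7 ≡ 203
178^14 ≡ 101
178^17 ≡ 38
178^34 ≡ 10
178^119 ≡ 238
178^238 ≡ 1
Thus |⟨178⟩| = ord(178) = 238.
[(Z/239Z)^× : ⟨178⟩] = 238/238 = 1.

1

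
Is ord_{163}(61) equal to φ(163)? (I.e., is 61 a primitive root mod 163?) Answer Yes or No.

φ(163) = 163 − 1 = 162 = 2 · 3^4.
An element g generates (Z/163Z)^× iff g^(162/q) ≢ 1 (mod 163) for each prime q ∈ {2, 3}.
61^81 ≡ 1 (mod 163)  [q = 2: ≡ 1 ✗]
61^54 ≡ 1 (mod 163)  [q = 3: ≡ 1 ✗]
The check at q = 2 fails, so 61 generates a proper subgroup.

No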